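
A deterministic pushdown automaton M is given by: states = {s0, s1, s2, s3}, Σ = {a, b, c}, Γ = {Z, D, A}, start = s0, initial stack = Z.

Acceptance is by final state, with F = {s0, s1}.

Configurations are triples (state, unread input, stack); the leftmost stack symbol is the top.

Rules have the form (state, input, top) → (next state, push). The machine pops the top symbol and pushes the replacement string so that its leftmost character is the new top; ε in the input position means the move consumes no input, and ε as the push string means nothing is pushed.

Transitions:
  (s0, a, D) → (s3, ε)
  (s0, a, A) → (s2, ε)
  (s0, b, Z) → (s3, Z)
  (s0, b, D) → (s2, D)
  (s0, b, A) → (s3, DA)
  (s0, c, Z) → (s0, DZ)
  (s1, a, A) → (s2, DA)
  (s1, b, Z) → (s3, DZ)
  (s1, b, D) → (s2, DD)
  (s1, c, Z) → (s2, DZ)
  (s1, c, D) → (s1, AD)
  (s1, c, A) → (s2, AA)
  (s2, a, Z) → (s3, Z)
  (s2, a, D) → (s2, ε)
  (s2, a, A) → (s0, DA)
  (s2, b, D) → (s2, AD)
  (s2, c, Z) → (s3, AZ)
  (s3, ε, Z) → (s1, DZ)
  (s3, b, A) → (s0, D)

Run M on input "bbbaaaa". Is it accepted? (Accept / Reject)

(s0, bbbaaaa, Z)
  read b, top Z: go to s3, push Z → (s3, bbaaaa, Z)
  ε-move, top Z: go to s1, push DZ → (s1, bbaaaa, DZ)
  read b, top D: go to s2, push DD → (s2, baaaa, DDZ)
  read b, top D: go to s2, push AD → (s2, aaaa, ADDZ)
  read a, top A: go to s0, push DA → (s0, aaa, DADDZ)
  read a, top D: go to s3, push ε → (s3, aa, ADDZ)
No transition applies at (s3, aa, ADDZ); input not fully consumed.

Reject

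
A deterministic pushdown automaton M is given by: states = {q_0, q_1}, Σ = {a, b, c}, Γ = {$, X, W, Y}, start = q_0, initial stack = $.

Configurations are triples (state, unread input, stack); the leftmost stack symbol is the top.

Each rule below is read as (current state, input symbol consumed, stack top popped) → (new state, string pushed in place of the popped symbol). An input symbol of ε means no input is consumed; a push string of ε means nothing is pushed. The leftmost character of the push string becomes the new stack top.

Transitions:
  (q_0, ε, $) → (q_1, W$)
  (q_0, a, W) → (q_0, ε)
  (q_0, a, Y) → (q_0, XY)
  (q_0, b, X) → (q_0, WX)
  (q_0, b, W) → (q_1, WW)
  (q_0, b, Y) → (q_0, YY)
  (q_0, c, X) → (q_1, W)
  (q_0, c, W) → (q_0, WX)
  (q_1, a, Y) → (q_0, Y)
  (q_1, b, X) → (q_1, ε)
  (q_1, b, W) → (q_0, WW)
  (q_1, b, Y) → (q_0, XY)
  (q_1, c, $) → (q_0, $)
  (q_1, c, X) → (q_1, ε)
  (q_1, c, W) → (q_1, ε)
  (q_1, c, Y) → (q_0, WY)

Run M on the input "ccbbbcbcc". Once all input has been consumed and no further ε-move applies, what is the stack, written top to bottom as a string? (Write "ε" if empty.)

XWWW$

(q_0, ccbbbcbcc, $)
  ε-move, top $: go to q_1, push W$ → (q_1, ccbbbcbcc, W$)
  read c, top W: go to q_1, push ε → (q_1, cbbbcbcc, $)
  read c, top $: go to q_0, push $ → (q_0, bbbcbcc, $)
  ε-move, top $: go to q_1, push W$ → (q_1, bbbcbcc, W$)
  read b, top W: go to q_0, push WW → (q_0, bbcbcc, WW$)
  read b, top W: go to q_1, push WW → (q_1, bcbcc, WWW$)
  read b, top W: go to q_0, push WW → (q_0, cbcc, WWWW$)
  read c, top W: go to q_0, push WX → (q_0, bcc, WXWWW$)
  read b, top W: go to q_1, push WW → (q_1, cc, WWXWWW$)
  read c, top W: go to q_1, push ε → (q_1, c, WXWWW$)
  read c, top W: go to q_1, push ε → (q_1, ε, XWWW$)
All input consumed in state q_1 with stack XWWW$.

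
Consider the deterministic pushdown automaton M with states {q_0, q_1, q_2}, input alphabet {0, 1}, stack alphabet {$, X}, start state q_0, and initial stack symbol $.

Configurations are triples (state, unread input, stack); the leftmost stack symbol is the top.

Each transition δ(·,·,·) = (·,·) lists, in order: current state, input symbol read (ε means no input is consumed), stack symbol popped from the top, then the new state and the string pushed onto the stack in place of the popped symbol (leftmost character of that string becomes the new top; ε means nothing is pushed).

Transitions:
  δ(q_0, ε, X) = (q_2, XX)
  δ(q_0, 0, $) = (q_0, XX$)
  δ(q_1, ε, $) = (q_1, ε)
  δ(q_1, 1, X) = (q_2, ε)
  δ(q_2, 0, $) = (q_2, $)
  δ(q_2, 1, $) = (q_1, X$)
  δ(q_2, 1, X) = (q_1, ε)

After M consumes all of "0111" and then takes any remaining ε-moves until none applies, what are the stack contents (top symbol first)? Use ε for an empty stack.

(q_0, 0111, $)
  read 0, top $: go to q_0, push XX$ → (q_0, 111, XX$)
  ε-move, top X: go to q_2, push XX → (q_2, 111, XXX$)
  read 1, top X: go to q_1, push ε → (q_1, 11, XX$)
  read 1, top X: go to q_2, push ε → (q_2, 1, X$)
  read 1, top X: go to q_1, push ε → (q_1, ε, $)
  ε-move, top $: go to q_1, push ε → (q_1, ε, ε)
All input consumed in state q_1 with stack ε.

ε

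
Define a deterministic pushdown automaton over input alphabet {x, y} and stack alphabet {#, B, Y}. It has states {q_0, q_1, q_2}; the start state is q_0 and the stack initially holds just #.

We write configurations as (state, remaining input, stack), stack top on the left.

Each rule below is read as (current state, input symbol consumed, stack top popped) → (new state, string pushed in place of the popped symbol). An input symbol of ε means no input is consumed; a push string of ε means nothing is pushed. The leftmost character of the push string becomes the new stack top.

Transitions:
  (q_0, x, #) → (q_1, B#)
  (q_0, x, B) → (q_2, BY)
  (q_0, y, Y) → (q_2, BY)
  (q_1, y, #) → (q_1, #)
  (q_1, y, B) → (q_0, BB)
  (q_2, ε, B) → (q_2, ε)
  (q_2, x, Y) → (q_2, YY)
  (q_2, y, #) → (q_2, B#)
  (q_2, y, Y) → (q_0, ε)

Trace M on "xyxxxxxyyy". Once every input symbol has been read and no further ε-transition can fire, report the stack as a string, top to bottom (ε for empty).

YYYB#

(q_0, xyxxxxxyyy, #)
  read x, top #: go to q_1, push B# → (q_1, yxxxxxyyy, B#)
  read y, top B: go to q_0, push BB → (q_0, xxxxxyyy, BB#)
  read x, top B: go to q_2, push BY → (q_2, xxxxyyy, BYB#)
  ε-move, top B: go to q_2, push ε → (q_2, xxxxyyy, YB#)
  read x, top Y: go to q_2, push YY → (q_2, xxxyyy, YYB#)
  read x, top Y: go to q_2, push YY → (q_2, xxyyy, YYYB#)
  read x, top Y: go to q_2, push YY → (q_2, xyyy, YYYYB#)
  read x, top Y: go to q_2, push YY → (q_2, yyy, YYYYYB#)
  read y, top Y: go to q_0, push ε → (q_0, yy, YYYYB#)
  read y, top Y: go to q_2, push BY → (q_2, y, BYYYYB#)
  ε-move, top B: go to q_2, push ε → (q_2, y, YYYYB#)
  read y, top Y: go to q_0, push ε → (q_0, ε, YYYB#)
All input consumed in state q_0 with stack YYYB#.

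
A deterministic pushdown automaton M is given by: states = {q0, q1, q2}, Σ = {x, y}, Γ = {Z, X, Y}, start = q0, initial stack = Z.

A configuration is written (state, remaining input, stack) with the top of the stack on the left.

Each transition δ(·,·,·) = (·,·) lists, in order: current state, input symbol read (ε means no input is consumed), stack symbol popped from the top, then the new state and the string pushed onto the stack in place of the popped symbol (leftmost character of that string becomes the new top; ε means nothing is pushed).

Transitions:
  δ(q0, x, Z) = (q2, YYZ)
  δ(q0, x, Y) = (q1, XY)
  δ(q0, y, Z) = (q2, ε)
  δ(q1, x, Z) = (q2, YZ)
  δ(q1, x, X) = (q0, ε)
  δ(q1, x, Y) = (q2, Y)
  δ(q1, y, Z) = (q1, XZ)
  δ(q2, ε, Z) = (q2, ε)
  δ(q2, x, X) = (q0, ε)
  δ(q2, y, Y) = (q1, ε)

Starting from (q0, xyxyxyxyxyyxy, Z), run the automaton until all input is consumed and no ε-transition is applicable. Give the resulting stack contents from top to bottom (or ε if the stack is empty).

(q0, xyxyxyxyxyyxy, Z) ⊢ (q2, yxyxyxyxyyxy, YYZ) ⊢ (q1, xyxyxyxyyxy, YZ) ⊢ (q2, yxyxyxyyxy, YZ) ⊢ (q1, xyxyxyyxy, Z) ⊢ (q2, yxyxyyxy, YZ) ⊢ (q1, xyxyyxy, Z) ⊢ (q2, yxyyxy, YZ) ⊢ (q1, xyyxy, Z) ⊢ (q2, yyxy, YZ) ⊢ (q1, yxy, Z) ⊢ (q1, xy, XZ) ⊢ (q0, y, Z) ⊢ (q2, ε, ε)
All input consumed in state q2 with stack ε.

ε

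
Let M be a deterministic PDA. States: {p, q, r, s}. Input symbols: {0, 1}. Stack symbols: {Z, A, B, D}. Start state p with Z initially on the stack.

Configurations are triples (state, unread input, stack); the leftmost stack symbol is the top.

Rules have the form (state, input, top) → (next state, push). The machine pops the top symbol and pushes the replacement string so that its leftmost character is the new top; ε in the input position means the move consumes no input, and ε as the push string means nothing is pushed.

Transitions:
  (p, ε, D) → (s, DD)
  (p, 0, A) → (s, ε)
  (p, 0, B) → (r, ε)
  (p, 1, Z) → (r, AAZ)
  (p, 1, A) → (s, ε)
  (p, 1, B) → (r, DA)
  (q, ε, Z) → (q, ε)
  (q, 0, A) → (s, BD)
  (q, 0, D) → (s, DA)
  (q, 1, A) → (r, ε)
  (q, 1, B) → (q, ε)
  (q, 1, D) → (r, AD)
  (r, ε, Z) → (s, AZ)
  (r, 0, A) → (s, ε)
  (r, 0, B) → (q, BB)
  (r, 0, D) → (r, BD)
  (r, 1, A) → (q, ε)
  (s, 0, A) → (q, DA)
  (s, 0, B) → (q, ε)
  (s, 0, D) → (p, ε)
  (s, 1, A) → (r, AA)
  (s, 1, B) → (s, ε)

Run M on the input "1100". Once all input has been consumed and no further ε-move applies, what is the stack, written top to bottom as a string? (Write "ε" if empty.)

DZ

(p, 1100, Z)
  read 1, top Z: go to r, push AAZ → (r, 100, AAZ)
  read 1, top A: go to q, push ε → (q, 00, AZ)
  read 0, top A: go to s, push BD → (s, 0, BDZ)
  read 0, top B: go to q, push ε → (q, ε, DZ)
All input consumed in state q with stack DZ.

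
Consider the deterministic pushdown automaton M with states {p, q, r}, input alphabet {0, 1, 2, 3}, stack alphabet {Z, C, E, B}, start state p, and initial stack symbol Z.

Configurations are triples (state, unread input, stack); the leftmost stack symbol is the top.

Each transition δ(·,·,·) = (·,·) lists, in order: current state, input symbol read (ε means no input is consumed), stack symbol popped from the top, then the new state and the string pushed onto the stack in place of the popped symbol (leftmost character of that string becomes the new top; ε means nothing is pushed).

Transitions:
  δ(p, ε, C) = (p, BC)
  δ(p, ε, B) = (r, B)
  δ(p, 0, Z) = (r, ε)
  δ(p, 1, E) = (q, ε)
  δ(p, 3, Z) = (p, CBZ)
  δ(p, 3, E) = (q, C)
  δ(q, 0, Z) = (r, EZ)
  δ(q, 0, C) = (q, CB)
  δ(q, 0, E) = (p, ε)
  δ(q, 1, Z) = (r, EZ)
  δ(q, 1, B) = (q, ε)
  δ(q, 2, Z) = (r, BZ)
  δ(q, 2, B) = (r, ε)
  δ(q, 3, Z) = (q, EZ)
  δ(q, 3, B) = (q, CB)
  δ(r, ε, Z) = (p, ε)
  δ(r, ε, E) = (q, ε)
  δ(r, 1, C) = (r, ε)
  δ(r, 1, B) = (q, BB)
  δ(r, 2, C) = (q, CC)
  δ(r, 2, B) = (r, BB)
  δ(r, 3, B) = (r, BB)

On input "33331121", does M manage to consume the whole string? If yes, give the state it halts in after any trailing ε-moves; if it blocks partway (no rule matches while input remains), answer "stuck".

(p, 33331121, Z)
  read 3, top Z: go to p, push CBZ → (p, 3331121, CBZ)
  ε-move, top C: go to p, push BC → (p, 3331121, BCBZ)
  ε-move, top B: go to r, push B → (r, 3331121, BCBZ)
  read 3, top B: go to r, push BB → (r, 331121, BBCBZ)
  read 3, top B: go to r, push BB → (r, 31121, BBBCBZ)
  read 3, top B: go to r, push BB → (r, 1121, BBBBCBZ)
  read 1, top B: go to q, push BB → (q, 121, BBBBBCBZ)
  read 1, top B: go to q, push ε → (q, 21, BBBBCBZ)
  read 2, top B: go to r, push ε → (r, 1, BBBCBZ)
  read 1, top B: go to q, push BB → (q, ε, BBBBCBZ)
All input consumed; M is in state q.

q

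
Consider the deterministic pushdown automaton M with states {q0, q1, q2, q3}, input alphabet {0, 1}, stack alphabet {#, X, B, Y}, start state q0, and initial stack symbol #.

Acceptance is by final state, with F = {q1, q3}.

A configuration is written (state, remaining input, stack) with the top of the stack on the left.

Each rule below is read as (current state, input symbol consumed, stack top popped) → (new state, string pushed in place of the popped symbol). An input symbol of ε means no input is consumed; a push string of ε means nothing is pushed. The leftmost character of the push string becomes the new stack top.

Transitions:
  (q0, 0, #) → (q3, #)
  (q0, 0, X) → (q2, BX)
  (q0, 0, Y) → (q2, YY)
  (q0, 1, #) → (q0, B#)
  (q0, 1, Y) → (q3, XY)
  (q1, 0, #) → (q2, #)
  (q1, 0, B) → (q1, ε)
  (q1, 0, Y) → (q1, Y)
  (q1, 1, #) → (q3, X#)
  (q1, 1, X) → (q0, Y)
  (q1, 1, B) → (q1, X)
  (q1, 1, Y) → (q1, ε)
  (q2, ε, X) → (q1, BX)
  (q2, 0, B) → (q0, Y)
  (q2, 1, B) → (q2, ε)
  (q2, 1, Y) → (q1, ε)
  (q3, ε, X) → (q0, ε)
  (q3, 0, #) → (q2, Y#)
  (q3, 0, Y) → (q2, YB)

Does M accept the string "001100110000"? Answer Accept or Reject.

(q0, 001100110000, #) ⊢ (q3, 01100110000, #) ⊢ (q2, 1100110000, Y#) ⊢ (q1, 100110000, #) ⊢ (q3, 00110000, X#) ⊢ (q0, 00110000, #) ⊢ (q3, 0110000, #) ⊢ (q2, 110000, Y#) ⊢ (q1, 10000, #) ⊢ (q3, 0000, X#) ⊢ (q0, 0000, #) ⊢ (q3, 000, #) ⊢ (q2, 00, Y#)
No transition applies at (q2, 00, Y#); input not fully consumed.

Reject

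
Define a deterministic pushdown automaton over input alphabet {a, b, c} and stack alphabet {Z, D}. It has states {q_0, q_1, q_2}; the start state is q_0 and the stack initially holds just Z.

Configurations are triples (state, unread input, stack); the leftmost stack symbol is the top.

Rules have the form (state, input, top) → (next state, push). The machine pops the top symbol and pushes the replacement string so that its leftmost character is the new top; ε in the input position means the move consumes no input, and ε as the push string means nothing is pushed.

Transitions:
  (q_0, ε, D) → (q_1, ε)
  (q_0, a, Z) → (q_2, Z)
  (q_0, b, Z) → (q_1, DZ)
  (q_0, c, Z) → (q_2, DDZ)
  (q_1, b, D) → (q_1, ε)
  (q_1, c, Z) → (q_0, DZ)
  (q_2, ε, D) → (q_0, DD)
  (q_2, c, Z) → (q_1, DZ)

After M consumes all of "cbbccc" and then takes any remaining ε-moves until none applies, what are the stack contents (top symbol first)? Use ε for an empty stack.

Z

(q_0, cbbccc, Z)
  read c, top Z: go to q_2, push DDZ → (q_2, bbccc, DDZ)
  ε-move, top D: go to q_0, push DD → (q_0, bbccc, DDDZ)
  ε-move, top D: go to q_1, push ε → (q_1, bbccc, DDZ)
  read b, top D: go to q_1, push ε → (q_1, bccc, DZ)
  read b, top D: go to q_1, push ε → (q_1, ccc, Z)
  read c, top Z: go to q_0, push DZ → (q_0, cc, DZ)
  ε-move, top D: go to q_1, push ε → (q_1, cc, Z)
  read c, top Z: go to q_0, push DZ → (q_0, c, DZ)
  ε-move, top D: go to q_1, push ε → (q_1, c, Z)
  read c, top Z: go to q_0, push DZ → (q_0, ε, DZ)
  ε-move, top D: go to q_1, push ε → (q_1, ε, Z)
All input consumed in state q_1 with stack Z.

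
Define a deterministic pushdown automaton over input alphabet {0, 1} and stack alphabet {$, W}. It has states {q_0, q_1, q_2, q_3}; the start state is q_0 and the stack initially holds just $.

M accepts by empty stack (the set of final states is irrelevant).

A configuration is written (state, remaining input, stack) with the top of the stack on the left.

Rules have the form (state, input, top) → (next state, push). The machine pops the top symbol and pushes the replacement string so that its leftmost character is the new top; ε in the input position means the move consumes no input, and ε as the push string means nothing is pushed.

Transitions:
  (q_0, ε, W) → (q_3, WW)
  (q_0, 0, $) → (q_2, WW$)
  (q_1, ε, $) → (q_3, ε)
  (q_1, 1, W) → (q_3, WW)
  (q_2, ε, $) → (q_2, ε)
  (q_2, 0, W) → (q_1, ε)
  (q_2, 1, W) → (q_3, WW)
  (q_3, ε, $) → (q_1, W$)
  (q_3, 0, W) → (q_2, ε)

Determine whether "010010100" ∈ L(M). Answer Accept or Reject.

(q_0, 010010100, $)
  read 0, top $: go to q_2, push WW$ → (q_2, 10010100, WW$)
  read 1, top W: go to q_3, push WW → (q_3, 0010100, WWW$)
  read 0, top W: go to q_2, push ε → (q_2, 010100, WW$)
  read 0, top W: go to q_1, push ε → (q_1, 10100, W$)
  read 1, top W: go to q_3, push WW → (q_3, 0100, WW$)
  read 0, top W: go to q_2, push ε → (q_2, 100, W$)
  read 1, top W: go to q_3, push WW → (q_3, 00, WW$)
  read 0, top W: go to q_2, push ε → (q_2, 0, W$)
  read 0, top W: go to q_1, push ε → (q_1, ε, $)
  ε-move, top $: go to q_3, push ε → (q_3, ε, ε)
All input consumed and the stack is empty.

Accept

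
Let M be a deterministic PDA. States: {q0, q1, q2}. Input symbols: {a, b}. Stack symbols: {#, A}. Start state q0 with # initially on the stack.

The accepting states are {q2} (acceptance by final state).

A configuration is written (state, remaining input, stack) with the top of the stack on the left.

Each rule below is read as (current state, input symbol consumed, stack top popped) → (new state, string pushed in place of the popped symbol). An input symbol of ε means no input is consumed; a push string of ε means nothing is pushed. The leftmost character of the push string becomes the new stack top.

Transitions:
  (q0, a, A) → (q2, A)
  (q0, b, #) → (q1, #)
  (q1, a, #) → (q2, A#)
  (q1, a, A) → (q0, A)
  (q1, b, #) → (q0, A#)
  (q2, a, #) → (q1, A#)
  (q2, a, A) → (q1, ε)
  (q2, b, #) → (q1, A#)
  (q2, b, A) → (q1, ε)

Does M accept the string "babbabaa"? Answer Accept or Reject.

Reject

(q0, babbabaa, #)
  read b, top #: go to q1, push # → (q1, abbabaa, #)
  read a, top #: go to q2, push A# → (q2, bbabaa, A#)
  read b, top A: go to q1, push ε → (q1, babaa, #)
  read b, top #: go to q0, push A# → (q0, abaa, A#)
  read a, top A: go to q2, push A → (q2, baa, A#)
  read b, top A: go to q1, push ε → (q1, aa, #)
  read a, top #: go to q2, push A# → (q2, a, A#)
  read a, top A: go to q1, push ε → (q1, ε, #)
All input consumed; state q1 ∉ F and no further ε-move applies.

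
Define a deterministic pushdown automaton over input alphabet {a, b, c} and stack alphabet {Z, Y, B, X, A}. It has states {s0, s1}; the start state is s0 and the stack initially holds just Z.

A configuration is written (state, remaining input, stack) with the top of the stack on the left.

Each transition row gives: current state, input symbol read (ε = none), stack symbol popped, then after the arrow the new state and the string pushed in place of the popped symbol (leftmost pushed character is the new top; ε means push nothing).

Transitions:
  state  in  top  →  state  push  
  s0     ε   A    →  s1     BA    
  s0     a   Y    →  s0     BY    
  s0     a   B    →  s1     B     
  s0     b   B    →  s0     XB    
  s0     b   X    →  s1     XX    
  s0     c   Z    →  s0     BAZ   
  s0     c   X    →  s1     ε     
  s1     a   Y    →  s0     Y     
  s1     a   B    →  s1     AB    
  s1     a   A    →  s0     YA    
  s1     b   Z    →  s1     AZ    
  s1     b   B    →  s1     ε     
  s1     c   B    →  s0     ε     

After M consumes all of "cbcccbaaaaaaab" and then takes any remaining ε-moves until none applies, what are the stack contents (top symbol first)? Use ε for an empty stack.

YABYAZ

(s0, cbcccbaaaaaaab, Z)
  read c, top Z: go to s0, push BAZ → (s0, bcccbaaaaaaab, BAZ)
  read b, top B: go to s0, push XB → (s0, cccbaaaaaaab, XBAZ)
  read c, top X: go to s1, push ε → (s1, ccbaaaaaaab, BAZ)
  read c, top B: go to s0, push ε → (s0, cbaaaaaaab, AZ)
  ε-move, top A: go to s1, push BA → (s1, cbaaaaaaab, BAZ)
  read c, top B: go to s0, push ε → (s0, baaaaaaab, AZ)
  ε-move, top A: go to s1, push BA → (s1, baaaaaaab, BAZ)
  read b, top B: go to s1, push ε → (s1, aaaaaaab, AZ)
  read a, top A: go to s0, push YA → (s0, aaaaaab, YAZ)
  read a, top Y: go to s0, push BY → (s0, aaaaab, BYAZ)
  read a, top B: go to s1, push B → (s1, aaaab, BYAZ)
  read a, top B: go to s1, push AB → (s1, aaab, ABYAZ)
  read a, top A: go to s0, push YA → (s0, aab, YABYAZ)
  read a, top Y: go to s0, push BY → (s0, ab, BYABYAZ)
  read a, top B: go to s1, push B → (s1, b, BYABYAZ)
  read b, top B: go to s1, push ε → (s1, ε, YABYAZ)
All input consumed in state s1 with stack YABYAZ.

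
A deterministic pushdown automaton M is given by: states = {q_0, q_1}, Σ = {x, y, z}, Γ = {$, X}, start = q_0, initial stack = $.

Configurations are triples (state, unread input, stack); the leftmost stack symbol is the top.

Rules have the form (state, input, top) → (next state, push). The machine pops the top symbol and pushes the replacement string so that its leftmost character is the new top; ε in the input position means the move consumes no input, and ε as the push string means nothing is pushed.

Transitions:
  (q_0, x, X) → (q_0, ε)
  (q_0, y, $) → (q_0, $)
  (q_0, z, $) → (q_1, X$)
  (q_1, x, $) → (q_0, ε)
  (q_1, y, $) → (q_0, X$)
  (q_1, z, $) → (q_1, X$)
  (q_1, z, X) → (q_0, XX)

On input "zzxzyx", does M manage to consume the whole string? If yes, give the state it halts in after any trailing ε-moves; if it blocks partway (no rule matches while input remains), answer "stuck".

stuck

(q_0, zzxzyx, $)
  read z, top $: go to q_1, push X$ → (q_1, zxzyx, X$)
  read z, top X: go to q_0, push XX → (q_0, xzyx, XX$)
  read x, top X: go to q_0, push ε → (q_0, zyx, X$)
No transition for (q_0, z, top X); M blocks with input zyx remaining.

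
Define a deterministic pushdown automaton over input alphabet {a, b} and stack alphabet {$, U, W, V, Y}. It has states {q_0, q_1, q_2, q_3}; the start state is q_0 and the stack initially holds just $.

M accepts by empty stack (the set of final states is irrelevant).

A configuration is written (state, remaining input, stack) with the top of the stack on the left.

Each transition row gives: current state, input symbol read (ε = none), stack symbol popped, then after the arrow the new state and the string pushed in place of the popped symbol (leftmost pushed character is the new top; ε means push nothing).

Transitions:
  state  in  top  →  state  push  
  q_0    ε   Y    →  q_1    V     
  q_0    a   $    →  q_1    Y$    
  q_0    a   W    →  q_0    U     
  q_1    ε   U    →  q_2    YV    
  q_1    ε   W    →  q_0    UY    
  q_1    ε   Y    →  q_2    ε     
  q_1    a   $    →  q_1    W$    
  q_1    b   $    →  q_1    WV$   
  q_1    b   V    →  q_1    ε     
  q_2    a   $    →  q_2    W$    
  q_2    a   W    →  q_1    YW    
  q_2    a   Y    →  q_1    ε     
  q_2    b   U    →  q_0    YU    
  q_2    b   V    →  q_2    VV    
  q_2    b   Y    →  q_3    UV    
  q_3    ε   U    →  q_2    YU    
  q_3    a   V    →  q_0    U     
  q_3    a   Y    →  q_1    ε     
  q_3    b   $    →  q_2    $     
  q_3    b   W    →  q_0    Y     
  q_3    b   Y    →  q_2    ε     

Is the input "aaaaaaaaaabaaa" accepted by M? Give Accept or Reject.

Reject

(q_0, aaaaaaaaaabaaa, $) ⊢ (q_1, aaaaaaaaabaaa, Y$) ⊢ (q_2, aaaaaaaaabaaa, $) ⊢ (q_2, aaaaaaaabaaa, W$) ⊢ (q_1, aaaaaaabaaa, YW$) ⊢ (q_2, aaaaaaabaaa, W$) ⊢ (q_1, aaaaaabaaa, YW$) ⊢ (q_2, aaaaaabaaa, W$) ⊢ (q_1, aaaaabaaa, YW$) ⊢ (q_2, aaaaabaaa, W$) ⊢ (q_1, aaaabaaa, YW$) ⊢ (q_2, aaaabaaa, W$) ⊢ (q_1, aaabaaa, YW$) ⊢ (q_2, aaabaaa, W$) ⊢ (q_1, aabaaa, YW$) ⊢ (q_2, aabaaa, W$) ⊢ (q_1, abaaa, YW$) ⊢ (q_2, abaaa, W$) ⊢ (q_1, baaa, YW$) ⊢ (q_2, baaa, W$)
No transition applies at (q_2, baaa, W$); input not fully consumed.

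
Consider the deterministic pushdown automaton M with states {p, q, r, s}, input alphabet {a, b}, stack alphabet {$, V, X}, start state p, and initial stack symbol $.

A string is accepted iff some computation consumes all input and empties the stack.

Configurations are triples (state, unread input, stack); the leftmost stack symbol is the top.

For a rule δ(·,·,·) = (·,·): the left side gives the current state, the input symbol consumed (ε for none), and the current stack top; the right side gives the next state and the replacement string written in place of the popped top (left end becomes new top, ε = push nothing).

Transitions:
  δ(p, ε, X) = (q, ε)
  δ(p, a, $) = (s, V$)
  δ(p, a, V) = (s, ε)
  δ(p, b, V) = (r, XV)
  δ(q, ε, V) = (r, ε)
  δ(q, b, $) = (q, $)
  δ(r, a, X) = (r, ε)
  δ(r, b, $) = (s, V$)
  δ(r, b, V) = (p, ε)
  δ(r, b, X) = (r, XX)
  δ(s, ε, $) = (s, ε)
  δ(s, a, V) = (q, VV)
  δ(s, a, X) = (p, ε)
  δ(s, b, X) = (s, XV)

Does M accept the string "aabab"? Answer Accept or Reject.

(p, aabab, $)
  read a, top $: go to s, push V$ → (s, abab, V$)
  read a, top V: go to q, push VV → (q, bab, VV$)
  ε-move, top V: go to r, push ε → (r, bab, V$)
  read b, top V: go to p, push ε → (p, ab, $)
  read a, top $: go to s, push V$ → (s, b, V$)
No transition applies at (s, b, V$); input not fully consumed.

Reject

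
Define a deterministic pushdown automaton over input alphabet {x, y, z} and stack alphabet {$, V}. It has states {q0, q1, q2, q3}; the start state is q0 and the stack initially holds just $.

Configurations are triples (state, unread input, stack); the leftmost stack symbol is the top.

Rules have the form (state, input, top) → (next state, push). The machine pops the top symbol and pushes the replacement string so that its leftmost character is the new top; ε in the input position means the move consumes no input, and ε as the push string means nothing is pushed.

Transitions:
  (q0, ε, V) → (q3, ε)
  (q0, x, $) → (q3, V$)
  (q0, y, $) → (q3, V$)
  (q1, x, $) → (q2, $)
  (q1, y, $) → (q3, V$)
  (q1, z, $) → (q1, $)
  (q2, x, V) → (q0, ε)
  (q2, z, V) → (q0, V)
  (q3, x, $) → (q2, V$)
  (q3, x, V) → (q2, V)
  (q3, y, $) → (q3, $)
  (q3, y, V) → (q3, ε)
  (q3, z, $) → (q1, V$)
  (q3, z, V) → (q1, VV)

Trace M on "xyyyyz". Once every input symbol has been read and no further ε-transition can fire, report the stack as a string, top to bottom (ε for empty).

V$

(q0, xyyyyz, $)
  read x, top $: go to q3, push V$ → (q3, yyyyz, V$)
  read y, top V: go to q3, push ε → (q3, yyyz, $)
  read y, top $: go to q3, push $ → (q3, yyz, $)
  read y, top $: go to q3, push $ → (q3, yz, $)
  read y, top $: go to q3, push $ → (q3, z, $)
  read z, top $: go to q1, push V$ → (q1, ε, V$)
All input consumed in state q1 with stack V$.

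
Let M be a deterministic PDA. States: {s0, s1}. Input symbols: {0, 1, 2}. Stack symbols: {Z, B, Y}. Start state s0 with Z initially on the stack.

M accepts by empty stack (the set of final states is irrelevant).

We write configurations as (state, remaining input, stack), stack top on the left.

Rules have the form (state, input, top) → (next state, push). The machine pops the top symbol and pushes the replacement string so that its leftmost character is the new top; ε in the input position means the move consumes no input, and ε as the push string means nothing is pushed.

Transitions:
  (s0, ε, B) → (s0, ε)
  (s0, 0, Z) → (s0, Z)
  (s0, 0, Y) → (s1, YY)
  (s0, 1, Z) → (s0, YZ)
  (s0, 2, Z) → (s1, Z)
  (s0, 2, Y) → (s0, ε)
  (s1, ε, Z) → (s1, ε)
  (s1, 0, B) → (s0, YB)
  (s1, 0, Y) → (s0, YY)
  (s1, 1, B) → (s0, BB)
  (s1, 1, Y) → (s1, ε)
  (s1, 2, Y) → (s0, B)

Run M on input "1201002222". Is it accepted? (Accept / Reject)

(s0, 1201002222, Z)
  read 1, top Z: go to s0, push YZ → (s0, 201002222, YZ)
  read 2, top Y: go to s0, push ε → (s0, 01002222, Z)
  read 0, top Z: go to s0, push Z → (s0, 1002222, Z)
  read 1, top Z: go to s0, push YZ → (s0, 002222, YZ)
  read 0, top Y: go to s1, push YY → (s1, 02222, YYZ)
  read 0, top Y: go to s0, push YY → (s0, 2222, YYYZ)
  read 2, top Y: go to s0, push ε → (s0, 222, YYZ)
  read 2, top Y: go to s0, push ε → (s0, 22, YZ)
  read 2, top Y: go to s0, push ε → (s0, 2, Z)
  read 2, top Z: go to s1, push Z → (s1, ε, Z)
  ε-move, top Z: go to s1, push ε → (s1, ε, ε)
All input consumed and the stack is empty.

Accept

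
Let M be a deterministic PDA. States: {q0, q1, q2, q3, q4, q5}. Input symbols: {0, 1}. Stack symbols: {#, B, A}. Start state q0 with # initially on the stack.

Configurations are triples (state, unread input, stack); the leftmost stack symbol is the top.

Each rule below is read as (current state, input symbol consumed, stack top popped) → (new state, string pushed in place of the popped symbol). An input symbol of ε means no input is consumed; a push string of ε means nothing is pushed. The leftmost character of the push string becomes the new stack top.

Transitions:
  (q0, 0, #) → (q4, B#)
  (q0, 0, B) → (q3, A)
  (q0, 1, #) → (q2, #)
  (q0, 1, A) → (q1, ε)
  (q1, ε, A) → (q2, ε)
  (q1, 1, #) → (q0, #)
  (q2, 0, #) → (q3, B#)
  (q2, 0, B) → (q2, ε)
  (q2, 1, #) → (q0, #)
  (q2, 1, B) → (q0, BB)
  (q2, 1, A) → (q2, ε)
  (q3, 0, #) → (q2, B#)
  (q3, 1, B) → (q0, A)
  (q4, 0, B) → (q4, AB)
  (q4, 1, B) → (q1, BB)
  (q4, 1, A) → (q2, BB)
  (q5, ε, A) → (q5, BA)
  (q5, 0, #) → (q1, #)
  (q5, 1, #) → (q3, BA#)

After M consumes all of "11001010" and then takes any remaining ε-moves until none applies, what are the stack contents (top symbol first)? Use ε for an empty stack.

ABB#

(q0, 11001010, #) ⊢ (q2, 1001010, #) ⊢ (q0, 001010, #) ⊢ (q4, 01010, B#) ⊢ (q4, 1010, AB#) ⊢ (q2, 010, BBB#) ⊢ (q2, 10, BB#) ⊢ (q0, 0, BBB#) ⊢ (q3, ε, ABB#)
All input consumed in state q3 with stack ABB#.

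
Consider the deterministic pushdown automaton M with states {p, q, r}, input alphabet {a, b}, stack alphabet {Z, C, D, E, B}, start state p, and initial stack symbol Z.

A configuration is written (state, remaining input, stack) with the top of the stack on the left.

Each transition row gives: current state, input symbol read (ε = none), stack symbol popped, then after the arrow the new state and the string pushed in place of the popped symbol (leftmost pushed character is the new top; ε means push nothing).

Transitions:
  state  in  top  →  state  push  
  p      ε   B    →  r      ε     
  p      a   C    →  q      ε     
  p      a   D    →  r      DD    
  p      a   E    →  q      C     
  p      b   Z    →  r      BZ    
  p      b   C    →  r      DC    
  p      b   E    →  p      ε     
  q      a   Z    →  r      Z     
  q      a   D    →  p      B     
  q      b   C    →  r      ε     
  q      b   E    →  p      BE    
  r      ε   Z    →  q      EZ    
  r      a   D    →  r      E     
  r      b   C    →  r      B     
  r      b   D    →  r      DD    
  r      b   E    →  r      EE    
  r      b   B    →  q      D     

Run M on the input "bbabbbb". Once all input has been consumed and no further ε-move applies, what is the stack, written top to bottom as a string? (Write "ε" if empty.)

EEEEZ

(p, bbabbbb, Z)
  read b, top Z: go to r, push BZ → (r, babbbb, BZ)
  read b, top B: go to q, push D → (q, abbbb, DZ)
  read a, top D: go to p, push B → (p, bbbb, BZ)
  ε-move, top B: go to r, push ε → (r, bbbb, Z)
  ε-move, top Z: go to q, push EZ → (q, bbbb, EZ)
  read b, top E: go to p, push BE → (p, bbb, BEZ)
  ε-move, top B: go to r, push ε → (r, bbb, EZ)
  read b, top E: go to r, push EE → (r, bb, EEZ)
  read b, top E: go to r, push EE → (r, b, EEEZ)
  read b, top E: go to r, push EE → (r, ε, EEEEZ)
All input consumed in state r with stack EEEEZ.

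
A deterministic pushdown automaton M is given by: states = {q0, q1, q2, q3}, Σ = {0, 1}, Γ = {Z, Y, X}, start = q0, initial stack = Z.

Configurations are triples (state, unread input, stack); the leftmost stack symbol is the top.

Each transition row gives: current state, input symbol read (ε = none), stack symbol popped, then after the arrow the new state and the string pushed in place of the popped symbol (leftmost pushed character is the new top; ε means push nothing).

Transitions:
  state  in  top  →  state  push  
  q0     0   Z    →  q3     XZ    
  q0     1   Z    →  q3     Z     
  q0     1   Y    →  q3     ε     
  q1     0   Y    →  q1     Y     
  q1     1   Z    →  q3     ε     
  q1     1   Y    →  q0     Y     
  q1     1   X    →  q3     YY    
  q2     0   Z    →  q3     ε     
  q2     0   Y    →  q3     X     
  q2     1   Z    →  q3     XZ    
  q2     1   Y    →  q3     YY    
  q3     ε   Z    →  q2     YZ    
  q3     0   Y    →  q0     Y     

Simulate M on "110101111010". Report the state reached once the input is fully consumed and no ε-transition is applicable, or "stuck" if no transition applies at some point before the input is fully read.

(q0, 110101111010, Z) ⊢ (q3, 10101111010, Z) ⊢ (q2, 10101111010, YZ) ⊢ (q3, 0101111010, YYZ) ⊢ (q0, 101111010, YYZ) ⊢ (q3, 01111010, YZ) ⊢ (q0, 1111010, YZ) ⊢ (q3, 111010, Z) ⊢ (q2, 111010, YZ) ⊢ (q3, 11010, YYZ)
No transition for (q3, 1, top Y); M blocks with input 11010 remaining.

stuck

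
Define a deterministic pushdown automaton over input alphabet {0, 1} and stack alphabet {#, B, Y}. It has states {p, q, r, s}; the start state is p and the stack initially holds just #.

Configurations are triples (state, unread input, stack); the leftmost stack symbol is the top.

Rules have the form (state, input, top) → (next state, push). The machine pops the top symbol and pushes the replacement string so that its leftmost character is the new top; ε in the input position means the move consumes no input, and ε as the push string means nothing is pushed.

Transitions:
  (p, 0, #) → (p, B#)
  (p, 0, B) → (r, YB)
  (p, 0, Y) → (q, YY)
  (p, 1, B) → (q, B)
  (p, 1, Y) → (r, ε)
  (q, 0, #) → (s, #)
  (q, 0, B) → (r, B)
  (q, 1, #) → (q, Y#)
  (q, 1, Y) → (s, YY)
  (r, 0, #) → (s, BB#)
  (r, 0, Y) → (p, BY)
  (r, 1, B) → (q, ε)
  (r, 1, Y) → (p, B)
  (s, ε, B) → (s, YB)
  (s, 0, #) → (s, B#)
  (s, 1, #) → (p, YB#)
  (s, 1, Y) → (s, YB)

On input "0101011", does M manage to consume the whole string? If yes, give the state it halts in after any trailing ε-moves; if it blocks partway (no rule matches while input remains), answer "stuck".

(p, 0101011, #)
  read 0, top #: go to p, push B# → (p, 101011, B#)
  read 1, top B: go to q, push B → (q, 01011, B#)
  read 0, top B: go to r, push B → (r, 1011, B#)
  read 1, top B: go to q, push ε → (q, 011, #)
  read 0, top #: go to s, push # → (s, 11, #)
  read 1, top #: go to p, push YB# → (p, 1, YB#)
  read 1, top Y: go to r, push ε → (r, ε, B#)
All input consumed; M is in state r.

r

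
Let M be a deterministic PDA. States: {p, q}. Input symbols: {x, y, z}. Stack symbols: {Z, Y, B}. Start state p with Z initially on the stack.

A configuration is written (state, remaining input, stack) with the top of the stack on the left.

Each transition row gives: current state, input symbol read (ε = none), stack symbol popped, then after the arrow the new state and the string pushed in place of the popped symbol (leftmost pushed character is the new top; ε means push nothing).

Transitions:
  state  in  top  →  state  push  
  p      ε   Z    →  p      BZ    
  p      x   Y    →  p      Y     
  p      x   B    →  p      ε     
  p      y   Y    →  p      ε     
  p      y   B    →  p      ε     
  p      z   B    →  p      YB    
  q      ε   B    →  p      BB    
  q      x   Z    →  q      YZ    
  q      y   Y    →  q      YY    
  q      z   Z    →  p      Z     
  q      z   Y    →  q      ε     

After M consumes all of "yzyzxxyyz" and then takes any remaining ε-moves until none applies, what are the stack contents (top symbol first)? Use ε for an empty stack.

YBZ

(p, yzyzxxyyz, Z)
  ε-move, top Z: go to p, push BZ → (p, yzyzxxyyz, BZ)
  read y, top B: go to p, push ε → (p, zyzxxyyz, Z)
  ε-move, top Z: go to p, push BZ → (p, zyzxxyyz, BZ)
  read z, top B: go to p, push YB → (p, yzxxyyz, YBZ)
  read y, top Y: go to p, push ε → (p, zxxyyz, BZ)
  read z, top B: go to p, push YB → (p, xxyyz, YBZ)
  read x, top Y: go to p, push Y → (p, xyyz, YBZ)
  read x, top Y: go to p, push Y → (p, yyz, YBZ)
  read y, top Y: go to p, push ε → (p, yz, BZ)
  read y, top B: go to p, push ε → (p, z, Z)
  ε-move, top Z: go to p, push BZ → (p, z, BZ)
  read z, top B: go to p, push YB → (p, ε, YBZ)
All input consumed in state p with stack YBZ.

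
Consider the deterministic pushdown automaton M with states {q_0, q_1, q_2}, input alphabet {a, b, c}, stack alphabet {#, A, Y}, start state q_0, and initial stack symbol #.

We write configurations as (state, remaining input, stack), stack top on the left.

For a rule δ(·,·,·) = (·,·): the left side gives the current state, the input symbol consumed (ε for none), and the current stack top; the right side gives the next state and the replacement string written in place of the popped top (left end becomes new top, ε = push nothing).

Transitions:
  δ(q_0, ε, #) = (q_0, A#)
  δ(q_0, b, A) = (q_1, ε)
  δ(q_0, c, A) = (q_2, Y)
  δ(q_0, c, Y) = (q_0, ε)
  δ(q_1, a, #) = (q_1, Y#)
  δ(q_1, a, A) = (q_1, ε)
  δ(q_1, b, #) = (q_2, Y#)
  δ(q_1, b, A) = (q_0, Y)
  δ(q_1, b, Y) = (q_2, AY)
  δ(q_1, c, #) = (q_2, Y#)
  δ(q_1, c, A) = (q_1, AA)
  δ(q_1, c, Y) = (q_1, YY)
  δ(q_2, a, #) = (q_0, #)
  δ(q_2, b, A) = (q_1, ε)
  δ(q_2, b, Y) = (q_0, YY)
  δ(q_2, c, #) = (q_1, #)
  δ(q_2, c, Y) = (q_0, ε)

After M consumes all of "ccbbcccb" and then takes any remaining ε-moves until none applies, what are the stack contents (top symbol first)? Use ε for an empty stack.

(q_0, ccbbcccb, #) ⊢ (q_0, ccbbcccb, A#) ⊢ (q_2, cbbcccb, Y#) ⊢ (q_0, bbcccb, #) ⊢ (q_0, bbcccb, A#) ⊢ (q_1, bcccb, #) ⊢ (q_2, cccb, Y#) ⊢ (q_0, ccb, #) ⊢ (q_0, ccb, A#) ⊢ (q_2, cb, Y#) ⊢ (q_0, b, #) ⊢ (q_0, b, A#) ⊢ (q_1, ε, #)
All input consumed in state q_1 with stack #.

#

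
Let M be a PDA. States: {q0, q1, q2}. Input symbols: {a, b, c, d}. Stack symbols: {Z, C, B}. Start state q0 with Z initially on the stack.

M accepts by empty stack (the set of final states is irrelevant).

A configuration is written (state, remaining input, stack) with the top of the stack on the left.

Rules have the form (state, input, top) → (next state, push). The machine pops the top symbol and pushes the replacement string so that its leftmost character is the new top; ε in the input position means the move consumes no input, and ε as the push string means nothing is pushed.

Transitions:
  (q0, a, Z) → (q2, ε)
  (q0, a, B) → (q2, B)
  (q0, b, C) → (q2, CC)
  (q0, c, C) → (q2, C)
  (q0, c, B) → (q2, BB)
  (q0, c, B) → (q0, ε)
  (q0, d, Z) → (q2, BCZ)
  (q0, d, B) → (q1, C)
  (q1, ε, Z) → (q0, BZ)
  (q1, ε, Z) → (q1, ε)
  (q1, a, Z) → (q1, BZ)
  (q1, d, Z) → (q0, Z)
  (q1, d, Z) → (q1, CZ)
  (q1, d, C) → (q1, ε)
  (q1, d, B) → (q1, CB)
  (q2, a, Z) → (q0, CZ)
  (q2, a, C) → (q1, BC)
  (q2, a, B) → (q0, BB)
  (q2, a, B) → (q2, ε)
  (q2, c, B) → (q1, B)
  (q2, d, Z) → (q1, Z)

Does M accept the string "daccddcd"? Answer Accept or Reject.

No computation consumes all input and empties the stack.

Reject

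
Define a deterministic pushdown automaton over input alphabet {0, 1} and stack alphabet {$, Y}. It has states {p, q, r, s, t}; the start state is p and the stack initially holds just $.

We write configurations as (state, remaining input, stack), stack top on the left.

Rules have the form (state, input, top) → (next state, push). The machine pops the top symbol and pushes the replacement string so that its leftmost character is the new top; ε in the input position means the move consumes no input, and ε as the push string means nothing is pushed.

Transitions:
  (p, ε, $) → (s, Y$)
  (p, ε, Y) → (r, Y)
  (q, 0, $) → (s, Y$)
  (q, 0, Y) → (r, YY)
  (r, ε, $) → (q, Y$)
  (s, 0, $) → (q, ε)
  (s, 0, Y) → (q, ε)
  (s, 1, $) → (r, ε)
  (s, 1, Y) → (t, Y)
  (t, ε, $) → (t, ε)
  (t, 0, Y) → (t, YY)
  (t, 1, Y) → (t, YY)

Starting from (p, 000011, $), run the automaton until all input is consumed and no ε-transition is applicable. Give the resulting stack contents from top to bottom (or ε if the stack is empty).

YY$

(p, 000011, $) ⊢ (s, 000011, Y$) ⊢ (q, 00011, $) ⊢ (s, 0011, Y$) ⊢ (q, 011, $) ⊢ (s, 11, Y$) ⊢ (t, 1, Y$) ⊢ (t, ε, YY$)
All input consumed in state t with stack YY$.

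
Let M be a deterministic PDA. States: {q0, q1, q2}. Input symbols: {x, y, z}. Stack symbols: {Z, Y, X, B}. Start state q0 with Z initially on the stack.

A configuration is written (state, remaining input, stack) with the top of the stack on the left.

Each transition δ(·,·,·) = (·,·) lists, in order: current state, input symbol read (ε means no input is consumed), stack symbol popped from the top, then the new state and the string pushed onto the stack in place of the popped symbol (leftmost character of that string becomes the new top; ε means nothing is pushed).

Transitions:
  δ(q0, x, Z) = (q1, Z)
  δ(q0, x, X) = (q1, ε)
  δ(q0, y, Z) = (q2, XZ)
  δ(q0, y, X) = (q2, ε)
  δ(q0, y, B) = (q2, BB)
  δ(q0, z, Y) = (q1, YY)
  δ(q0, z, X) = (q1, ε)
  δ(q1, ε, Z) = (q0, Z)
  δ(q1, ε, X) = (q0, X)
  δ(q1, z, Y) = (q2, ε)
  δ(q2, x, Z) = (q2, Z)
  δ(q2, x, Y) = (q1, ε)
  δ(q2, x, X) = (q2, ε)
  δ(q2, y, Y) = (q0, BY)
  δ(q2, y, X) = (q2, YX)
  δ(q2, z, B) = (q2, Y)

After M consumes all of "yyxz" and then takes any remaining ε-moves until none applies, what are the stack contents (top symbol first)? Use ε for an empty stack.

Z

(q0, yyxz, Z)
  read y, top Z: go to q2, push XZ → (q2, yxz, XZ)
  read y, top X: go to q2, push YX → (q2, xz, YXZ)
  read x, top Y: go to q1, push ε → (q1, z, XZ)
  ε-move, top X: go to q0, push X → (q0, z, XZ)
  read z, top X: go to q1, push ε → (q1, ε, Z)
  ε-move, top Z: go to q0, push Z → (q0, ε, Z)
All input consumed in state q0 with stack Z.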